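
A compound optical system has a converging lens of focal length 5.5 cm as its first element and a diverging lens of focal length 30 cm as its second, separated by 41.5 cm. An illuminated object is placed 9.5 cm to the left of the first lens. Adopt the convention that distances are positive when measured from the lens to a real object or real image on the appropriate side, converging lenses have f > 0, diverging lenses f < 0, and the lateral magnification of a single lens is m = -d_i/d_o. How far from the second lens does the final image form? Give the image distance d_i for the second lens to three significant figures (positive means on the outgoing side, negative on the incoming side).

First lens: d_i1 = 1/(1/5.5 - 1/9.5) = 13.062 cm.
The intermediate image is 13.062 cm to the right of lens 1, so d_o2 = L - d_i1 = 41.5 - 13.062 = 28.438 cm.
Second lens: d_i2 = 1/(1/(-30) - 1/(28.438)) = -14.599 cm.

-14.6 cm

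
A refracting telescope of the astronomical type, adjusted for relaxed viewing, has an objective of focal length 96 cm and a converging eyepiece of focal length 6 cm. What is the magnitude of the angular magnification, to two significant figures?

16

|M| = f_obj/|f_eye| = 96/6 = 16.000.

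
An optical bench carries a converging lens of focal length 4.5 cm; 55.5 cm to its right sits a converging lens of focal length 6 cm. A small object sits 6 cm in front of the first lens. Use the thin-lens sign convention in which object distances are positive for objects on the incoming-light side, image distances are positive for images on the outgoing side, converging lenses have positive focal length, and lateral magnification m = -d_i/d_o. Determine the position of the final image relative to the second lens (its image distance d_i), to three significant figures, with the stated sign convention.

7.14 cm

Applying the thin-lens equation to the first lens, 1/4.5 = 1/6 + 1/d_i1, which gives d_i1 = 18.000 cm.
Object distance for lens 2: d_o2 = 55.5 - 18.000 = 37.500 cm.
Applying the thin-lens equation again with f_2 = 6 cm and d_o2 = 37.500 cm gives d_i2 = 7.143 cm.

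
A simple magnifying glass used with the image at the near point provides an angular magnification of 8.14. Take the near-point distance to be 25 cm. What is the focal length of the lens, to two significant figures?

3.5 cm

For the image at the near point, M = 1 + D/f.
f = D/(M - 1) = 25/(8.14 - 1) = 3.501 cm.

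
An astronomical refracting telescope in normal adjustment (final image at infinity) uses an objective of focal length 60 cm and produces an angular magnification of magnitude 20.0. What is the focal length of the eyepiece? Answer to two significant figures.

|M| = f_obj/f_eye, so f_eye = f_obj/|M| = 60/20.0 = 3.000 cm.

3.0 cm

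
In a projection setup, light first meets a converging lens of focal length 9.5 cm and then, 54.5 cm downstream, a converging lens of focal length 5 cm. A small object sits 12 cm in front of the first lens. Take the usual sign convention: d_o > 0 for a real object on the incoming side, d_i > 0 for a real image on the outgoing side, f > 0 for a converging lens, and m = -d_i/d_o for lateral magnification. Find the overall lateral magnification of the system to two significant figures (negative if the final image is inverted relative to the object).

Applying the thin-lens equation to the first lens, 1/9.5 = 1/12 + 1/d_i1, which gives d_i1 = 45.600 cm.
Its lateral magnification is m_1 = -d_i1/d_o1 = -(45.600)/12 = -3.8000.
Object distance for lens 2: d_o2 = 54.5 - 45.600 = 8.900 cm.
Applying the thin-lens equation again with f_2 = 5 cm and d_o2 = 8.900 cm gives d_i2 = 11.410 cm.
m_2 = -(11.410)/(8.900) = -1.2821.
Overall magnification: m = m_1 m_2 = 4.8718.

4.9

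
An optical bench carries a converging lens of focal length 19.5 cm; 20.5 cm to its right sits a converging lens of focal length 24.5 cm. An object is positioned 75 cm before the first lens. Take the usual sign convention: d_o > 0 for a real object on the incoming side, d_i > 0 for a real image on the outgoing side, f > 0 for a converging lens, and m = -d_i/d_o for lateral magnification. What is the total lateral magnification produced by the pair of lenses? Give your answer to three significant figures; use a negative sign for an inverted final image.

-0.284

Lens 1: 1/d_i1 = 1/f_1 - 1/d_o1 = 1/19.5 - 1/75 = 0.03795 cm^-1, so d_i1 = 26.351 cm.
m_1 = -(26.351)/75 = -0.3514.
Since 26.351 cm > 20.5 cm, the first image lies past the second lens and serves as a virtual object: d_o2 = L - d_i1 = -5.851 cm.
Lens 2: 1/d_i2 = 1/f_2 - 1/d_o2 = 1/24.5 - 1/(-5.851) = 0.21172 cm^-1, so d_i2 = 4.723 cm.
m_2 = -(4.723)/(-5.851) = 0.8072.
The system's lateral magnification is m_1 m_2 = (-0.3514)(0.8072) = -0.2836.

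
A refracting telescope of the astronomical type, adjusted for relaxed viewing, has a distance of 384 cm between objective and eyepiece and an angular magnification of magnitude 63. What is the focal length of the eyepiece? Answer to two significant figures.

In normal adjustment the tube length equals f_obj + f_eye and |M| = f_obj/f_eye.
So f_obj = 63 f_eye and 63 f_eye + f_eye = 384 cm, giving f_eye = 384/64 = 6.000 cm and f_obj = 378.000 cm.

6.0 cm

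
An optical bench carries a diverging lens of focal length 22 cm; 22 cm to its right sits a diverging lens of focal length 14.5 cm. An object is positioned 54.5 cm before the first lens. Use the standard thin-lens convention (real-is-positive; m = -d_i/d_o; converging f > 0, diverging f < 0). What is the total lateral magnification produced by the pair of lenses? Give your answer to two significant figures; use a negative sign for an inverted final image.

First lens: d_i1 = 1/(1/(-22) - 1/54.5) = -15.673 cm.
m_1 = -(-15.673)/54.5 = 0.2876.
With d_i1 < 0 the first image is virtual and lies on the object side; the object distance for lens 2 is d_o2 = 22 - (-15.673) = 37.673 cm.
Second lens: d_i2 = 1/(1/(-14.5) - 1/(37.673)) = -10.470 cm.
m_2 = -(-10.470)/(37.673) = 0.2779.
Overall magnification: m = m_1 m_2 = 0.0799.

0.080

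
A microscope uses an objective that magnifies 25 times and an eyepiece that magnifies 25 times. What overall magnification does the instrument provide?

625

The overall magnification of a compound microscope is the product of the objective and eyepiece magnifications:
M = M_obj x M_eye = 25 x 25 = 625.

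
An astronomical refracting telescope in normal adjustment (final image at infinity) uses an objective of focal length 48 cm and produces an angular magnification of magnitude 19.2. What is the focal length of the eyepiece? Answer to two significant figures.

2.5 cm

|M| = f_obj/f_eye, so f_eye = f_obj/|M| = 48/19.2 = 2.500 cm.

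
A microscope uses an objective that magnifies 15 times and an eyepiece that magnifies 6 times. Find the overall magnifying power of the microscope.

The overall magnification of a compound microscope is the product of the objective and eyepiece magnifications:
M = M_obj x M_eye = 15 x 6 = 90.

90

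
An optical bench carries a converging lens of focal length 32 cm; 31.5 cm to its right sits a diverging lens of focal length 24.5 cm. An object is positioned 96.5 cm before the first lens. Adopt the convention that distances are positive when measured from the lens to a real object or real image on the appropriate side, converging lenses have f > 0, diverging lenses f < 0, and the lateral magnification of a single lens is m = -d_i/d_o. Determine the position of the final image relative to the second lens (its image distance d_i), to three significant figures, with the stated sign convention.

First lens: d_i1 = 1/(1/32 - 1/96.5) = 47.876 cm.
This image would form 47.876 cm past lens 1, i.e. 16.376 cm beyond lens 2, so it is a virtual object for lens 2: d_o2 = 31.5 - 47.876 = -16.376 cm.
Second lens: d_i2 = 1/(1/(-24.5) - 1/(-16.376)) = 49.386 cm.

49.4 cm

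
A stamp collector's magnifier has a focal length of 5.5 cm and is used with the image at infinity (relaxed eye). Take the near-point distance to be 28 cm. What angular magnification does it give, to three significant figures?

5.09

M = D/f = 28/5.5 = 5.091.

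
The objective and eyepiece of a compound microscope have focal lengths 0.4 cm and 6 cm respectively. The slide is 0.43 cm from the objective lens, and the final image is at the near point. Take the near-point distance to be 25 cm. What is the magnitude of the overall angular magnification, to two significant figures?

69

Objective: 1/d_i = 1/f_obj - 1/d_o = 1/0.4 - 1/0.43 = 0.17442 cm^-1, so d_i = 5.733 cm.
m_obj = -d_i/d_o = -5.733/0.43 = -13.333.
Eyepiece angular magnification (image at near point): M_eye = 1 + D/f_e = 1 + 25/6 = 5.167.
Overall M = m_obj x M_eye = (-13.333)(5.167) = -68.89.
|M| = 68.89.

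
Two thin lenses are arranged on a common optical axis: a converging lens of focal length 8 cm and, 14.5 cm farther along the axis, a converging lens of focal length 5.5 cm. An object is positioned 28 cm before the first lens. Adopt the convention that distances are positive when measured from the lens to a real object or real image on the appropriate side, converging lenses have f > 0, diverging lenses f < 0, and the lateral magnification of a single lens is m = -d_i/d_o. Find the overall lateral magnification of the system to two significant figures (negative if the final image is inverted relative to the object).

Lens 1: 1/d_i1 = 1/f_1 - 1/d_o1 = 1/8 - 1/28 = 0.08929 cm^-1, so d_i1 = 11.200 cm.
m_1 = -(11.200)/28 = -0.4000.
The intermediate image is 11.200 cm to the right of lens 1, so d_o2 = L - d_i1 = 14.5 - 11.200 = 3.300 cm.
Lens 2: 1/d_i2 = 1/f_2 - 1/d_o2 = 1/5.5 - 1/(3.300) = -0.12121 cm^-1, so d_i2 = -8.250 cm.
m_2 = -(-8.250)/(3.300) = 2.5000.
Total m = m_1 x m_2 = (-0.4000)(2.5000) = -1.0000.

-1.0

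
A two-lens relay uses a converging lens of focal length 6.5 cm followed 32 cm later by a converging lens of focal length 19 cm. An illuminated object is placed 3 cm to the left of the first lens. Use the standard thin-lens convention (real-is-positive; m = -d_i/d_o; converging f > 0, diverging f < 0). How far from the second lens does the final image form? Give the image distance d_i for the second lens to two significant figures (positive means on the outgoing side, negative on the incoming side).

Applying the thin-lens equation to the first lens, 1/6.5 = 1/3 + 1/d_i1, which gives d_i1 = -5.571 cm.
With d_i1 < 0 the first image is virtual and lies on the object side; the object distance for lens 2 is d_o2 = 32 - (-5.571) = 37.571 cm.
Applying the thin-lens equation again with f_2 = 19 cm and d_o2 = 37.571 cm gives d_i2 = 38.438 cm.

38 cm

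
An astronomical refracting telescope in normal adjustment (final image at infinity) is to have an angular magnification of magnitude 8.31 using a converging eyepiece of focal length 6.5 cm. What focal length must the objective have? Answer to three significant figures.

54.0 cm

|M| = f_obj/|f_eye|, so f_obj = |M| x |f_eye| = 8.31 x 6.5 = 54.015 cm.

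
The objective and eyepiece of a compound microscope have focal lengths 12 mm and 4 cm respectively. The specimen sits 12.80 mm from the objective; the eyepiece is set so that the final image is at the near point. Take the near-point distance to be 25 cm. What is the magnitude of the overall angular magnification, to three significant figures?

109

Convert to cm: f_obj = 12 mm = 1.2 cm; d_o = 12.80 mm = 1.28 cm.
Objective: 1/d_i = 1/f_obj - 1/d_o = 1/1.2 - 1/1.28 = 0.05208 cm^-1, so d_i = 19.200 cm.
m_obj = -d_i/d_o = -19.200/1.28 = -15.000.
Eyepiece angular magnification (image at near point): M_eye = 1 + D/f_e = 1 + 25/4 = 7.250.
Overall M = m_obj x M_eye = (-15.000)(7.250) = -108.75.
|M| = 108.75.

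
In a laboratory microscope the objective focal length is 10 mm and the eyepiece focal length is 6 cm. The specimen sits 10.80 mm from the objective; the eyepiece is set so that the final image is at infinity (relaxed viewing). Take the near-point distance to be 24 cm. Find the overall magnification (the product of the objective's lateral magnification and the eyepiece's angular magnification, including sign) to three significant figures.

-50.0

Convert to cm: f_obj = 10 mm = 1 cm; d_o = 10.80 mm = 1.08 cm.
Objective: 1/d_i = 1/f_obj - 1/d_o = 1/1 - 1/1.08 = 0.07407 cm^-1, so d_i = 13.500 cm.
m_obj = -d_i/d_o = -13.500/1.08 = -12.500.
Eyepiece angular magnification (image at infinity): M_eye = D/f_e = 24/6 = 4.000.
Overall M = m_obj x M_eye = (-12.500)(4.000) = -50.00.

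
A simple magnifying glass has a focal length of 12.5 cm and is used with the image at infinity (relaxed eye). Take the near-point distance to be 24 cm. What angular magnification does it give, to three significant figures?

1.92

M = D/f = 24/12.5 = 1.920.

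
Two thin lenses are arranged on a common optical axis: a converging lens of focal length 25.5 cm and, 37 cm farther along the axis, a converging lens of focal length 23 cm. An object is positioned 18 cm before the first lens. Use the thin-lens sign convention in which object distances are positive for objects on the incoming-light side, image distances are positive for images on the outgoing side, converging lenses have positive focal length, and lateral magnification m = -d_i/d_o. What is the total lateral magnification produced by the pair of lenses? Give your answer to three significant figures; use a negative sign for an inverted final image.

-1.04

Applying the thin-lens equation to the first lens, 1/25.5 = 1/18 + 1/d_i1, which gives d_i1 = -61.200 cm.
Its lateral magnification is m_1 = -d_i1/d_o1 = -(-61.200)/18 = 3.4000.
The intermediate image is virtual, 61.200 cm to the left of lens 1, so d_o2 = L - d_i1 = 37 - (-61.200) = 98.200 cm.
Applying the thin-lens equation again with f_2 = 23 cm and d_o2 = 98.200 cm gives d_i2 = 30.035 cm.
m_2 = -(30.035)/(98.200) = -0.3059.
The system's lateral magnification is m_1 m_2 = (3.4000)(-0.3059) = -1.0399.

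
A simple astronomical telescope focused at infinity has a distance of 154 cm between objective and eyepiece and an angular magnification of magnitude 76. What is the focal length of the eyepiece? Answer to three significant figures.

2.00 cm

In normal adjustment the tube length equals f_obj + f_eye and |M| = f_obj/f_eye.
So f_obj = 76 f_eye and 76 f_eye + f_eye = 154 cm, giving f_eye = 154/77 = 2.000 cm and f_obj = 152.000 cm.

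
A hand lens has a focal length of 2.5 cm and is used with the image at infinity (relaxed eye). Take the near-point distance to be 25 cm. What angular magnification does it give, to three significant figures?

M = D/f = 25/2.5 = 10.000.

10.0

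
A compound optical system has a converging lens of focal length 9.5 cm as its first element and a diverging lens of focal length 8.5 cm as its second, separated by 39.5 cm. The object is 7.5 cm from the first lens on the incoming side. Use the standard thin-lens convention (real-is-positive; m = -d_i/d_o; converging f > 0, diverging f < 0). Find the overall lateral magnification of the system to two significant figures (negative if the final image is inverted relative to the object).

0.48

Applying the thin-lens equation to the first lens, 1/9.5 = 1/7.5 + 1/d_i1, which gives d_i1 = -35.625 cm.
Its lateral magnification is m_1 = -d_i1/d_o1 = -(-35.625)/7.5 = 4.7500.
The intermediate image is virtual, 35.625 cm to the left of lens 1, so d_o2 = L - d_i1 = 39.5 - (-35.625) = 75.125 cm.
Applying the thin-lens equation again with f_2 = -8.5 cm and d_o2 = 75.125 cm gives d_i2 = -7.636 cm.
m_2 = -(-7.636)/(75.125) = 0.1016.
Total m = m_1 x m_2 = (4.7500)(0.1016) = 0.4828.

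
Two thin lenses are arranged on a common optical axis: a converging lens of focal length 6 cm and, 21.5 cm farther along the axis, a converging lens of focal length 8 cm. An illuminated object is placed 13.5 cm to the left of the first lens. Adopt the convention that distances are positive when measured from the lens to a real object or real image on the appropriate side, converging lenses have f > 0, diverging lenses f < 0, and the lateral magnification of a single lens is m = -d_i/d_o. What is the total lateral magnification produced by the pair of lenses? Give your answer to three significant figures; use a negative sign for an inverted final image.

2.37

Applying the thin-lens equation to the first lens, 1/6 = 1/13.5 + 1/d_i1, which gives d_i1 = 10.800 cm.
Its lateral magnification is m_1 = -d_i1/d_o1 = -(10.800)/13.5 = -0.8000.
The intermediate image is 10.800 cm to the right of lens 1, so d_o2 = L - d_i1 = 21.5 - 10.800 = 10.700 cm.
Applying the thin-lens equation again with f_2 = 8 cm and d_o2 = 10.700 cm gives d_i2 = 31.704 cm.
m_2 = -(31.704)/(10.700) = -2.9630.
Overall magnification: m = m_1 m_2 = 2.3704.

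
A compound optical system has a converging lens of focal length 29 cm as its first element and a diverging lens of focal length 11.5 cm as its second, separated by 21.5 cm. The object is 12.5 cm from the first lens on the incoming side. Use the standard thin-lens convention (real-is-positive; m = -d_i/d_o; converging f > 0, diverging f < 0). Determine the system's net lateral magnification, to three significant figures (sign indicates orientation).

0.368

Lens 1: 1/d_i1 = 1/f_1 - 1/d_o1 = 1/29 - 1/12.5 = -0.04552 cm^-1, so d_i1 = -21.970 cm.
m_1 = -(-21.970)/12.5 = 1.7576.
The intermediate image is virtual, 21.970 cm to the left of lens 1, so d_o2 = L - d_i1 = 21.5 - (-21.970) = 43.470 cm.
Lens 2: 1/d_i2 = 1/f_2 - 1/d_o2 = 1/(-11.5) - 1/(43.470) = -0.10996 cm^-1, so d_i2 = -9.094 cm.
m_2 = -(-9.094)/(43.470) = 0.2092.
Overall magnification: m = m_1 m_2 = 0.3677.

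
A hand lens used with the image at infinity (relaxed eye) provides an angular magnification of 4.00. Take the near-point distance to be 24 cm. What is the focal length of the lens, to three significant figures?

For the image at infinity, M = D/f.
f = D/M = 24/4.0 = 6.000 cm.

6.00 cm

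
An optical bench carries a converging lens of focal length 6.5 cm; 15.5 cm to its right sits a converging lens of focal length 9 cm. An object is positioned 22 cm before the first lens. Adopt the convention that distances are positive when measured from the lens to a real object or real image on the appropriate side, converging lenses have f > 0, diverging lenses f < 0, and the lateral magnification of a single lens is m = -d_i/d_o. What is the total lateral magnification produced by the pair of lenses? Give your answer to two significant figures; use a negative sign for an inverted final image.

Lens 1: 1/d_i1 = 1/f_1 - 1/d_o1 = 1/6.5 - 1/22 = 0.10839 cm^-1, so d_i1 = 9.226 cm.
m_1 = -(9.226)/22 = -0.4194.
The intermediate image is 9.226 cm to the right of lens 1, so d_o2 = L - d_i1 = 15.5 - 9.226 = 6.274 cm.
Lens 2: 1/d_i2 = 1/f_2 - 1/d_o2 = 1/9 - 1/(6.274) = -0.04827 cm^-1, so d_i2 = -20.716 cm.
m_2 = -(-20.716)/(6.274) = 3.3018.
The system's lateral magnification is m_1 m_2 = (-0.4194)(3.3018) = -1.3846.

-1.4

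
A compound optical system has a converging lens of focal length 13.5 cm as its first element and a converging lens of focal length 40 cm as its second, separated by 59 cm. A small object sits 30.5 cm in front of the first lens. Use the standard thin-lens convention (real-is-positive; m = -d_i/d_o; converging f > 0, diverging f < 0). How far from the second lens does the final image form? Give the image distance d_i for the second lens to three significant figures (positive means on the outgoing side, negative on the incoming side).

-266 cm

Applying the thin-lens equation to the first lens, 1/13.5 = 1/30.5 + 1/d_i1, which gives d_i1 = 24.221 cm.
The intermediate image is 24.221 cm to the right of lens 1, so d_o2 = L - d_i1 = 59 - 24.221 = 34.779 cm.
Applying the thin-lens equation again with f_2 = 40 cm and d_o2 = 34.779 cm gives d_i2 = -266.479 cm.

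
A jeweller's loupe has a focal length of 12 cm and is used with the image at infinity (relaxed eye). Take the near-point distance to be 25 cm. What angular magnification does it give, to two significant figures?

2.1

M = D/f = 25/12 = 2.083.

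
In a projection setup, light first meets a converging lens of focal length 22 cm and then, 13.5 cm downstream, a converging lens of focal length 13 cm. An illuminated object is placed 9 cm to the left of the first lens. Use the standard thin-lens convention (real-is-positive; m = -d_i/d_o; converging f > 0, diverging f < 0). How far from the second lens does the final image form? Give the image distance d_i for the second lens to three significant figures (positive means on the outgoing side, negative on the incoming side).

First lens: d_i1 = 1/(1/22 - 1/9) = -15.231 cm.
The intermediate image is virtual, 15.231 cm to the left of lens 1, so d_o2 = L - d_i1 = 13.5 - (-15.231) = 28.731 cm.
Second lens: d_i2 = 1/(1/13 - 1/(28.731)) = 23.743 cm.

23.7 cm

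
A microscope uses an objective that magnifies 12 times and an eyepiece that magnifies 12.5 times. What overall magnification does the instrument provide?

150

The overall magnification of a compound microscope is the product of the objective and eyepiece magnifications:
M = M_obj x M_eye = 12 x 12.5 = 150.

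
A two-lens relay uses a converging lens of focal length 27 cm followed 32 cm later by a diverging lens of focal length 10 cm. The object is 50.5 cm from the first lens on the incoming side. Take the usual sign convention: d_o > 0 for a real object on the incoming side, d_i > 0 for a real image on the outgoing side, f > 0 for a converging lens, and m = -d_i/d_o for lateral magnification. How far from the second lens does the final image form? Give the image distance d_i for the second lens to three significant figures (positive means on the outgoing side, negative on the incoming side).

First lens: d_i1 = 1/(1/27 - 1/50.5) = 58.021 cm.
Since 58.021 cm > 32 cm, the first image lies past the second lens and serves as a virtual object: d_o2 = L - d_i1 = -26.021 cm.
Second lens: d_i2 = 1/(1/(-10) - 1/(-26.021)) = -16.242 cm.

-16.2 cm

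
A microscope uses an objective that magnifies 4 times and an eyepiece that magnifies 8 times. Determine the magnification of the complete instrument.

32

The overall magnification of a compound microscope is the product of the objective and eyepiece magnifications:
M = M_obj x M_eye = 4 x 8 = 32.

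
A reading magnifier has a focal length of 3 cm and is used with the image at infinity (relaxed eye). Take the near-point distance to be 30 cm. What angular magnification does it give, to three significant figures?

M = D/f = 30/3 = 10.000.

10.0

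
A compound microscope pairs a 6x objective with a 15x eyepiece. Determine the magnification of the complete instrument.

The overall magnification of a compound microscope is the product of the objective and eyepiece magnifications:
M = M_obj x M_eye = 6 x 15 = 90.

90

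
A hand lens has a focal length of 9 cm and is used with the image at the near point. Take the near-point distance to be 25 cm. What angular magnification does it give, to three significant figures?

M = 1 + D/f = 1 + 25/9 = 3.778.

3.78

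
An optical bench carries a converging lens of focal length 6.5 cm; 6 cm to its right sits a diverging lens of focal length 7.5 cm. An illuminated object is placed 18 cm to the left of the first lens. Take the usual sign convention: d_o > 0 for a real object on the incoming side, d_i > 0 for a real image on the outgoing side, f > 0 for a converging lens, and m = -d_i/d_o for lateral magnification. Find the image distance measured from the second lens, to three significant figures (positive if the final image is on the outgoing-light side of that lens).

First lens: d_i1 = 1/(1/6.5 - 1/18) = 10.174 cm.
Since 10.174 cm > 6 cm, the first image lies past the second lens and serves as a virtual object: d_o2 = L - d_i1 = -4.174 cm.
Second lens: d_i2 = 1/(1/(-7.5) - 1/(-4.174)) = 9.412 cm.

9.41 cm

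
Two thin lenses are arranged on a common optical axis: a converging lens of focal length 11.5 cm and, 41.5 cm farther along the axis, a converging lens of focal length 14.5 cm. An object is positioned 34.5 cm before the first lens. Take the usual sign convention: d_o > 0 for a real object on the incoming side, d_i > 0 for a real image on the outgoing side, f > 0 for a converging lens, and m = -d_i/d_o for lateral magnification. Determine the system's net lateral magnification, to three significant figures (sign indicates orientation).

Lens 1: 1/d_i1 = 1/f_1 - 1/d_o1 = 1/11.5 - 1/34.5 = 0.05797 cm^-1, so d_i1 = 17.250 cm.
m_1 = -(17.250)/34.5 = -0.5000.
The intermediate image is 17.250 cm to the right of lens 1, so d_o2 = L - d_i1 = 41.5 - 17.250 = 24.250 cm.
Lens 2: 1/d_i2 = 1/f_2 - 1/d_o2 = 1/14.5 - 1/(24.250) = 0.02773 cm^-1, so d_i2 = 36.064 cm.
m_2 = -(36.064)/(24.250) = -1.4872.
Overall magnification: m = m_1 m_2 = 0.7436.

0.744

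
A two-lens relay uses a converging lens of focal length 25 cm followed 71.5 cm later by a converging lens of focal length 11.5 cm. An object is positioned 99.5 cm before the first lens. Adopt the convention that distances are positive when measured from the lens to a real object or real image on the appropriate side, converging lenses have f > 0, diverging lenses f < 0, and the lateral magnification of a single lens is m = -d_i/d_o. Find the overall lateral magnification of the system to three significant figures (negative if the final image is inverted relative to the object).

Lens 1: 1/d_i1 = 1/f_1 - 1/d_o1 = 1/25 - 1/99.5 = 0.02995 cm^-1, so d_i1 = 33.389 cm.
m_1 = -(33.389)/99.5 = -0.3356.
That image sits 38.111 cm in front of the second lens, so d_o2 = 38.111 cm.
Lens 2: 1/d_i2 = 1/f_2 - 1/d_o2 = 1/11.5 - 1/(38.111) = 0.06072 cm^-1, so d_i2 = 16.470 cm.
m_2 = -(16.470)/(38.111) = -0.4322.
Total m = m_1 x m_2 = (-0.3356)(-0.4322) = 0.1450.

0.145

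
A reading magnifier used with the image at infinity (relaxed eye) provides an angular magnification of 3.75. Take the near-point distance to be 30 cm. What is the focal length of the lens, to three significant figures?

For the image at infinity, M = D/f.
f = D/M = 30/3.75 = 8.000 cm.

8.00 cm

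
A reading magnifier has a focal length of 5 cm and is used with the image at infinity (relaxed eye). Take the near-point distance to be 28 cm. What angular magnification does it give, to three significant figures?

5.60

M = D/f = 28/5 = 5.600.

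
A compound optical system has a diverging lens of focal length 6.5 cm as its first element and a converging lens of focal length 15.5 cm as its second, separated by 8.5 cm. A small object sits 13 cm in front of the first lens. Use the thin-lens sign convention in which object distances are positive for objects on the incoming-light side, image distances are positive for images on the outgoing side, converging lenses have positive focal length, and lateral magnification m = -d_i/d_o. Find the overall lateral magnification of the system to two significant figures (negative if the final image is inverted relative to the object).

Lens 1: 1/d_i1 = 1/f_1 - 1/d_o1 = 1/(-6.5) - 1/13 = -0.23077 cm^-1, so d_i1 = -4.333 cm.
m_1 = -(-4.333)/13 = 0.3333.
The intermediate image is virtual, 4.333 cm to the left of lens 1, so d_o2 = L - d_i1 = 8.5 - (-4.333) = 12.833 cm.
Lens 2: 1/d_i2 = 1/f_2 - 1/d_o2 = 1/15.5 - 1/(12.833) = -0.01341 cm^-1, so d_i2 = -74.594 cm.
m_2 = -(-74.594)/(12.833) = 5.8125.
The system's lateral magnification is m_1 m_2 = (0.3333)(5.8125) = 1.9375.

1.9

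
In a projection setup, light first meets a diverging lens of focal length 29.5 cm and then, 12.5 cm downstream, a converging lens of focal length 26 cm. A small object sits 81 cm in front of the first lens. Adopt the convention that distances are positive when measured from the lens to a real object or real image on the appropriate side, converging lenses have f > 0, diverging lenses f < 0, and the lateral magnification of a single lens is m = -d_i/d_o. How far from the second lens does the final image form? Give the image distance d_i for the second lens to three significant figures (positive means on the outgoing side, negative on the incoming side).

Lens 1: 1/d_i1 = 1/f_1 - 1/d_o1 = 1/(-29.5) - 1/81 = -0.04624 cm^-1, so d_i1 = -21.624 cm.
The intermediate image is virtual, 21.624 cm to the left of lens 1, so d_o2 = L - d_i1 = 12.5 - (-21.624) = 34.124 cm.
Lens 2: 1/d_i2 = 1/f_2 - 1/d_o2 = 1/26 - 1/(34.124) = 0.00916 cm^-1, so d_i2 = 109.206 cm.

109 cm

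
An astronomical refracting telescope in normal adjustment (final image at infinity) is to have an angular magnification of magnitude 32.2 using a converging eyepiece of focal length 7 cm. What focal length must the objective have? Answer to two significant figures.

|M| = f_obj/|f_eye|, so f_obj = |M| x |f_eye| = 32.2 x 7 = 225.400 cm.

230 cm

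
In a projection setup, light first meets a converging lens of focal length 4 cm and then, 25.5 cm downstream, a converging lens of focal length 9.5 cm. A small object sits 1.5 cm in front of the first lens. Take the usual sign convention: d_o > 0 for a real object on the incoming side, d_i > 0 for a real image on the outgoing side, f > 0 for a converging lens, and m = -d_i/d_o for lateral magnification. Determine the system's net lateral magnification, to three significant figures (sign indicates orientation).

-0.826

Applying the thin-lens equation to the first lens, 1/4 = 1/1.5 + 1/d_i1, which gives d_i1 = -2.400 cm.
Its lateral magnification is m_1 = -d_i1/d_o1 = -(-2.400)/1.5 = 1.6000.
The intermediate image is virtual, 2.400 cm to the left of lens 1, so d_o2 = L - d_i1 = 25.5 - (-2.400) = 27.900 cm.
Applying the thin-lens equation again with f_2 = 9.5 cm and d_o2 = 27.900 cm gives d_i2 = 14.405 cm.
m_2 = -(14.405)/(27.900) = -0.5163.
The system's lateral magnification is m_1 m_2 = (1.6000)(-0.5163) = -0.8261.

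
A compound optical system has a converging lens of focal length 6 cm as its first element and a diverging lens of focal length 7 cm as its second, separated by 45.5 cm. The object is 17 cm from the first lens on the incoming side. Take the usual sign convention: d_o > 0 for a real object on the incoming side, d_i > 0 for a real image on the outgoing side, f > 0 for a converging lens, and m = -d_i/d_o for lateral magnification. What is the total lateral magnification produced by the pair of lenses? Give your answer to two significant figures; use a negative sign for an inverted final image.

-0.088

Lens 1: 1/d_i1 = 1/f_1 - 1/d_o1 = 1/6 - 1/17 = 0.10784 cm^-1, so d_i1 = 9.273 cm.
m_1 = -(9.273)/17 = -0.5455.
The intermediate image is 9.273 cm to the right of lens 1, so d_o2 = L - d_i1 = 45.5 - 9.273 = 36.227 cm.
Lens 2: 1/d_i2 = 1/f_2 - 1/d_o2 = 1/(-7) - 1/(36.227) = -0.17046 cm^-1, so d_i2 = -5.866 cm.
m_2 = -(-5.866)/(36.227) = 0.1619.
Total m = m_1 x m_2 = (-0.5455)(0.1619) = -0.0883.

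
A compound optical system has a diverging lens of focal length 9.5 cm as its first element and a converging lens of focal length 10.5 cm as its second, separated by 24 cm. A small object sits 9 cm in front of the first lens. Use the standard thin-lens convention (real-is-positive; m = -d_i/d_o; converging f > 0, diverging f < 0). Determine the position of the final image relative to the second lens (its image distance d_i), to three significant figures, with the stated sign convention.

16.6 cm

Applying the thin-lens equation to the first lens, 1/(-9.5) = 1/9 + 1/d_i1, which gives d_i1 = -4.622 cm.
The intermediate image is virtual, 4.622 cm to the left of lens 1, so d_o2 = L - d_i1 = 24 - (-4.622) = 28.622 cm.
Applying the thin-lens equation again with f_2 = 10.5 cm and d_o2 = 28.622 cm gives d_i2 = 16.584 cm.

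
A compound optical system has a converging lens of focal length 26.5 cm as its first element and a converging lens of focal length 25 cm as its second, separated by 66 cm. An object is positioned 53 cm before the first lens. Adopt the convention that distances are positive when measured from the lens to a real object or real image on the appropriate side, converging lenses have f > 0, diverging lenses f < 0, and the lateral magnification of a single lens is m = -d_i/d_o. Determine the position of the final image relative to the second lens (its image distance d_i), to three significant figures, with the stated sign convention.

Applying the thin-lens equation to the first lens, 1/26.5 = 1/53 + 1/d_i1, which gives d_i1 = 53.000 cm.
That image sits 13.000 cm in front of the second lens, so d_o2 = 13.000 cm.
Applying the thin-lens equation again with f_2 = 25 cm and d_o2 = 13.000 cm gives d_i2 = -27.083 cm.

-27.1 cm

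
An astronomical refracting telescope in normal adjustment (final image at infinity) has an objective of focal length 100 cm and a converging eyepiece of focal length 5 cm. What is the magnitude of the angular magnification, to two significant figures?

20

|M| = f_obj/|f_eye| = 100/5 = 20.000.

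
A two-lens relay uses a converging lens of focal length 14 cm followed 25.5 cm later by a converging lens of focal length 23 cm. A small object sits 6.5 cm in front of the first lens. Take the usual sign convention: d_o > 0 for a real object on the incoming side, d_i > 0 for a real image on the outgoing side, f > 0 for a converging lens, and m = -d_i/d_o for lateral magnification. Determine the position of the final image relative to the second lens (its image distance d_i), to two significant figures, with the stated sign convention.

Lens 1: 1/d_i1 = 1/f_1 - 1/d_o1 = 1/14 - 1/6.5 = -0.08242 cm^-1, so d_i1 = -12.133 cm.
With d_i1 < 0 the first image is virtual and lies on the object side; the object distance for lens 2 is d_o2 = 25.5 - (-12.133) = 37.633 cm.
Lens 2: 1/d_i2 = 1/f_2 - 1/d_o2 = 1/23 - 1/(37.633) = 0.01691 cm^-1, so d_i2 = 59.150 cm.

59 cm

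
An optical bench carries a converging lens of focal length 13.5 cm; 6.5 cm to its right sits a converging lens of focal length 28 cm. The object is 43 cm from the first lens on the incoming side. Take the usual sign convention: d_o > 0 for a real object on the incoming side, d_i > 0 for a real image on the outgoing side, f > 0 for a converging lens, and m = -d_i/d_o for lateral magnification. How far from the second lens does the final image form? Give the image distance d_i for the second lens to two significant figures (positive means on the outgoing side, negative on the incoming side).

Lens 1: 1/d_i1 = 1/f_1 - 1/d_o1 = 1/13.5 - 1/43 = 0.05082 cm^-1, so d_i1 = 19.678 cm.
This image would form 19.678 cm past lens 1, i.e. 13.178 cm beyond lens 2, so it is a virtual object for lens 2: d_o2 = 6.5 - 19.678 = -13.178 cm.
Lens 2: 1/d_i2 = 1/f_2 - 1/d_o2 = 1/28 - 1/(-13.178) = 0.11160 cm^-1, so d_i2 = 8.961 cm.

9.0 cm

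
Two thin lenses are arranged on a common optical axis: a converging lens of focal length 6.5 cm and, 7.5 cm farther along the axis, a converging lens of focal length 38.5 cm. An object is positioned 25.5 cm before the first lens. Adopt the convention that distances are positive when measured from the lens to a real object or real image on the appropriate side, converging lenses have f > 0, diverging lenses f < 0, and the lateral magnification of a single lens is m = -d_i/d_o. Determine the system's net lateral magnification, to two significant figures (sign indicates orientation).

-0.33

First lens: d_i1 = 1/(1/6.5 - 1/25.5) = 8.724 cm.
m_1 = -(8.724)/25.5 = -0.3421.
This image would form 8.724 cm past lens 1, i.e. 1.224 cm beyond lens 2, so it is a virtual object for lens 2: d_o2 = 7.5 - 8.724 = -1.224 cm.
Second lens: d_i2 = 1/(1/38.5 - 1/(-1.224)) = 1.186 cm.
m_2 = -(1.186)/(-1.224) = 0.9692.
The system's lateral magnification is m_1 m_2 = (-0.3421)(0.9692) = -0.3316.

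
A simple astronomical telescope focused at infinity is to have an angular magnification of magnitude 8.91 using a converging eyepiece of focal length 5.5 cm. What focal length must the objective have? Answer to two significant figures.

49 cm

|M| = f_obj/|f_eye|, so f_obj = |M| x |f_eye| = 8.91 x 5.5 = 49.005 cm.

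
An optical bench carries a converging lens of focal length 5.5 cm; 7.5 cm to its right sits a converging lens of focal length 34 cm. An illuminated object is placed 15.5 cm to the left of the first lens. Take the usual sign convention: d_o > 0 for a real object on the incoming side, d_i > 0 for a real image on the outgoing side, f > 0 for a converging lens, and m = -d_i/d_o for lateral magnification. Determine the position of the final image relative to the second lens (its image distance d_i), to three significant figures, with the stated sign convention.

Lens 1: 1/d_i1 = 1/f_1 - 1/d_o1 = 1/5.5 - 1/15.5 = 0.11730 cm^-1, so d_i1 = 8.525 cm.
Since 8.525 cm > 7.5 cm, the first image lies past the second lens and serves as a virtual object: d_o2 = L - d_i1 = -1.025 cm.
Lens 2: 1/d_i2 = 1/f_2 - 1/d_o2 = 1/34 - 1/(-1.025) = 1.00502 cm^-1, so d_i2 = 0.995 cm.

0.995 cm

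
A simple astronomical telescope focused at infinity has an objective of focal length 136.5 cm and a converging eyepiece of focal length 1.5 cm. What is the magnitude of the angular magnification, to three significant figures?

91.0

|M| = f_obj/|f_eye| = 136.5/1.5 = 91.000.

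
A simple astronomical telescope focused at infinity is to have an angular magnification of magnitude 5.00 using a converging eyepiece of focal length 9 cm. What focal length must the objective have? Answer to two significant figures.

45 cm

|M| = f_obj/|f_eye|, so f_obj = |M| x |f_eye| = 5.0 x 9 = 45.000 cm.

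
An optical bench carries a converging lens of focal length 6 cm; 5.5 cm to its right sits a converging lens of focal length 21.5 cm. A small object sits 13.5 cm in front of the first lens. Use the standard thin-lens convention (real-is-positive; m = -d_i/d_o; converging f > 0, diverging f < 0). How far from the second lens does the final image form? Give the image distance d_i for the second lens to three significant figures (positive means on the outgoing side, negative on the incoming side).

Lens 1: 1/d_i1 = 1/f_1 - 1/d_o1 = 1/6 - 1/13.5 = 0.09259 cm^-1, so d_i1 = 10.800 cm.
Since 10.800 cm > 5.5 cm, the first image lies past the second lens and serves as a virtual object: d_o2 = L - d_i1 = -5.300 cm.
Lens 2: 1/d_i2 = 1/f_2 - 1/d_o2 = 1/21.5 - 1/(-5.300) = 0.23519 cm^-1, so d_i2 = 4.252 cm.

4.25 cm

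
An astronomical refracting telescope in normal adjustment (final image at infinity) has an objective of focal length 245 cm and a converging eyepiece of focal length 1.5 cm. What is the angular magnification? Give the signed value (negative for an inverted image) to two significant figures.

-160

M = -f_obj/f_eye = -245/(1.5) = -163.333.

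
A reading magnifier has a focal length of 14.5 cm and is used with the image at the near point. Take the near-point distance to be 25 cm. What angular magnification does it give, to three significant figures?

M = 1 + D/f = 1 + 25/14.5 = 2.724.

2.72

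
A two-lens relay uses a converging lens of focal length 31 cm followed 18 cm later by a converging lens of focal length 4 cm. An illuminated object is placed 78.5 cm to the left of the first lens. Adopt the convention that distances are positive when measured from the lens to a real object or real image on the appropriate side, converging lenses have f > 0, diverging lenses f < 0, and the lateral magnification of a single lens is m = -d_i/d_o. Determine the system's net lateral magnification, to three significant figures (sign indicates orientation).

First lens: d_i1 = 1/(1/31 - 1/78.5) = 51.232 cm.
m_1 = -(51.232)/78.5 = -0.6526.
Since 51.232 cm > 18 cm, the first image lies past the second lens and serves as a virtual object: d_o2 = L - d_i1 = -33.232 cm.
Second lens: d_i2 = 1/(1/4 - 1/(-33.232)) = 3.570 cm.
m_2 = -(3.570)/(-33.232) = 0.1074.
The system's lateral magnification is m_1 m_2 = (-0.6526)(0.1074) = -0.0701.

-0.0701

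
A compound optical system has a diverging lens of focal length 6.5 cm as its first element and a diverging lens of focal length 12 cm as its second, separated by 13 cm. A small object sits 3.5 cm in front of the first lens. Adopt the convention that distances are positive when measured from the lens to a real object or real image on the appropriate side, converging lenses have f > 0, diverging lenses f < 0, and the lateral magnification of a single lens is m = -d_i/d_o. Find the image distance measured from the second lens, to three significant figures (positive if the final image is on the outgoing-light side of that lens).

First lens: d_i1 = 1/(1/(-6.5) - 1/3.5) = -2.275 cm.
The intermediate image is virtual, 2.275 cm to the left of lens 1, so d_o2 = L - d_i1 = 13 - (-2.275) = 15.275 cm.
Second lens: d_i2 = 1/(1/(-12) - 1/(15.275)) = -6.720 cm.

-6.72 cm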